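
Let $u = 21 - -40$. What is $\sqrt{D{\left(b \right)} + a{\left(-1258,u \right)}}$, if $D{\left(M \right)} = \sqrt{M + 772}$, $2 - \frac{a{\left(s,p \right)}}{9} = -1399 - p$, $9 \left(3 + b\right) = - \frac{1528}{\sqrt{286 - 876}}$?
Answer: $\frac{\sqrt{10305674550 + 885 \sqrt{295} \sqrt{2041695 + 764 i \sqrt{590}}}}{885} \approx 114.83 + 0.00054875 i$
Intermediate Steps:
$u = 61$ ($u = 21 + 40 = 61$)
$b = -3 + \frac{764 i \sqrt{590}}{2655}$ ($b = -3 + \frac{\left(-1528\right) \frac{1}{\sqrt{286 - 876}}}{9} = -3 + \frac{\left(-1528\right) \frac{1}{\sqrt{-590}}}{9} = -3 + \frac{\left(-1528\right) \frac{1}{i \sqrt{590}}}{9} = -3 + \frac{\left(-1528\right) \left(- \frac{i \sqrt{590}}{590}\right)}{9} = -3 + \frac{\frac{764}{295} i \sqrt{590}}{9} = -3 + \frac{764 i \sqrt{590}}{2655} \approx -3.0 + 6.9896 i$)
$a{\left(s,p \right)} = 12609 + 9 p$ ($a{\left(s,p \right)} = 18 - 9 \left(-1399 - p\right) = 18 + \left(12591 + 9 p\right) = 12609 + 9 p$)
$D{\left(M \right)} = \sqrt{772 + M}$
$\sqrt{D{\left(b \right)} + a{\left(-1258,u \right)}} = \sqrt{\sqrt{772 - \left(3 - \frac{764 i \sqrt{590}}{2655}\right)} + \left(12609 + 9 \cdot 61\right)} = \sqrt{\sqrt{769 + \frac{764 i \sqrt{590}}{2655}} + \left(12609 + 549\right)} = \sqrt{\sqrt{769 + \frac{764 i \sqrt{590}}{2655}} + 13158} = \sqrt{13158 + \sqrt{769 + \frac{764 i \sqrt{590}}{2655}}}$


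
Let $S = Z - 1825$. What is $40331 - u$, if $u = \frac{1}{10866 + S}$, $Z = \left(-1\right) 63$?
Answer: $\frac{362091717}{8978} \approx 40331.0$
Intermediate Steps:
$Z = -63$
$S = -1888$ ($S = -63 - 1825 = -1888$)
$u = \frac{1}{8978}$ ($u = \frac{1}{10866 - 1888} = \frac{1}{8978} \approx 0.00011138$)
$40331 - u = 40331 - \frac{1}{8978} = \frac{362091717}{8978}$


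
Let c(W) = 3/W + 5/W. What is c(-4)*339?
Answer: -678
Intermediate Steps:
c(W) = 8/W
c(-4)*339 = (8/(-4))*339 = (8*(-¼))*339 = -2*339 = -678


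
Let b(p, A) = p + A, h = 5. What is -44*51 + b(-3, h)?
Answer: -2242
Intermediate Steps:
b(p, A) = A + p
-44*51 + b(-3, h) = -44*51 + (5 - 3) = -2244 + 2 = -2242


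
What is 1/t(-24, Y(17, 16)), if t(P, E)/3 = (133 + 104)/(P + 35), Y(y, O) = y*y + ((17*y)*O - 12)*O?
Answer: 11/711 ≈ 0.015471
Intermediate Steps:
Y(y, O) = y² + O*(-12 + 17*O*y) (Y(y, O) = y² + (17*O*y - 12)*O = y² + (-12 + 17*O*y)*O = y² + O*(-12 + 17*O*y))
t(P, E) = 711/(35 + P) (t(P, E) = 3*((133 + 104)/(P + 35)) = 3*(237/(35 + P)) = 711/(35 + P))
1/t(-24, Y(17, 16)) = 1/(711/(35 - 24)) = 1/(711/11) = 11/711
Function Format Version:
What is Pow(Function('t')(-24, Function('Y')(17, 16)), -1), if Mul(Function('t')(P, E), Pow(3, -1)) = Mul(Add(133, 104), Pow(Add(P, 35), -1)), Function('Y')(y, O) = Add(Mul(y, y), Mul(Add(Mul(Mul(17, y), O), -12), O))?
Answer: Rational(11, 711) ≈ 0.015471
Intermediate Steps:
Function('Y')(y, O) = Add(Pow(y, 2), Mul(O, Add(-12, Mul(17, O, y)))) (Function('Y')(y, O) = Add(Pow(y, 2), Mul(Add(Mul(17, O, y), -12), O)) = Add(Pow(y, 2), Mul(Add(-12, Mul(17, O, y)), O)) = Add(Pow(y, 2), Mul(O, Add(-12, Mul(17, O, y)))))
Function('t')(P, E) = Mul(711, Pow(Add(35, P), -1)) (Function('t')(P, E) = Mul(3, Mul(Add(133, 104), Pow(Add(P, 35), -1))) = Mul(3, Mul(237, Pow(Add(35, P), -1))) = Mul(711, Pow(Add(35, P), -1)))
Pow(Function('t')(-24, Function('Y')(17, 16)), -1) = Pow(Mul(711, Pow(Add(35, -24), -1)), -1) = Pow(Mul(711, Pow(11, -1)), -1) = Pow(Mul(711, Rational(1, 11)), -1) = Pow(Rational(711, 11), -1) = Rational(11, 711)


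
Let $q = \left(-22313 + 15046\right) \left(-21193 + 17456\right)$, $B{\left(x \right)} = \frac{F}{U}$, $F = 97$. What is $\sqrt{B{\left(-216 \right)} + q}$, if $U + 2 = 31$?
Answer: $\frac{8 \sqrt{356857093}}{29} \approx 5211.2$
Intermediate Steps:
$U = 29$ ($U = -2 + 31 = 29$)
$B{\left(x \right)} = \frac{97}{29}$
$q = 27156779$ ($q = \left(-7267\right) \left(-3737\right) = 27156779$)
$\sqrt{B{\left(-216 \right)} + q} = \sqrt{\frac{97}{29} + 27156779} = \sqrt{\frac{787546688}{29}} = \frac{8 \sqrt{356857093}}{29}$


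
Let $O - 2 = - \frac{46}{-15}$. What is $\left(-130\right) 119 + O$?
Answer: $- \frac{231974}{15} \approx -15465.0$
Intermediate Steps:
$O = \frac{76}{15}$ ($O = 2 - \frac{46}{-15} = 2 - - \frac{46}{15} = 2 + \frac{46}{15} = \frac{76}{15} \approx 5.0667$)
$\left(-130\right) 119 + O = \left(-130\right) 119 + \frac{76}{15} = -15470 + \frac{76}{15} = - \frac{231974}{15}$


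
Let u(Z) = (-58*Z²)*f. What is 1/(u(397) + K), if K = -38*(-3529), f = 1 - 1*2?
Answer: 1/9275424 ≈ 1.0781e-7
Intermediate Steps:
f = -1 (f = 1 - 2 = -1)
K = 134102
u(Z) = 58*Z² (u(Z) = -58*Z²*(-1) = 58*Z²)
1/(u(397) + K) = 1/(58*397² + 134102) = 1/(58*157609 + 134102) = 1/(9141322 + 134102) = 1/9275424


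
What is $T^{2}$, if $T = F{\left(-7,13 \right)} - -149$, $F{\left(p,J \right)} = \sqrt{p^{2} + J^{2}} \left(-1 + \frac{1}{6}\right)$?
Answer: $\frac{402343}{18} - \frac{745 \sqrt{218}}{3} \approx 18686.0$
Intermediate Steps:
$F{\left(p,J \right)} = - \frac{5 \sqrt{J^{2} + p^{2}}}{6}$ ($F{\left(p,J \right)} = \sqrt{J^{2} + p^{2}} \left(-1 + \frac{1}{6}\right) = \sqrt{J^{2} + p^{2}} \left(- \frac{5}{6}\right) = - \frac{5 \sqrt{J^{2} + p^{2}}}{6}$)
$T = 149 - \frac{5 \sqrt{218}}{6}$ ($T = - \frac{5 \sqrt{13^{2} + \left(-7\right)^{2}}}{6} - -149 = - \frac{5 \sqrt{169 + 49}}{6} + 149 = - \frac{5 \sqrt{218}}{6} + 149 = 149 - \frac{5 \sqrt{218}}{6} \approx 136.7$)
$T^{2} = \left(149 - \frac{5 \sqrt{218}}{6}\right)^{2}$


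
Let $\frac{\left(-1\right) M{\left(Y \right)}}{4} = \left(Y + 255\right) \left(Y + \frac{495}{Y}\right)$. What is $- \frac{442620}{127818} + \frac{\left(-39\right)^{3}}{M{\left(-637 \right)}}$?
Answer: $- \frac{14996448701777}{4408097654592} \approx -3.402$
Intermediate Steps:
$M{\left(Y \right)} = - 4 \left(255 + Y\right) \left(Y + \frac{495}{Y}\right)$ ($M{\left(Y \right)} = - 4 \left(Y + 255\right) \left(Y + \frac{495}{Y}\right) = - 4 \left(255 + Y\right) \left(Y + \frac{495}{Y}\right)$)
$- \frac{442620}{127818} + \frac{\left(-39\right)^{3}}{M{\left(-637 \right)}} = - \frac{442620}{127818} + \frac{\left(-39\right)^{3}}{-1980 - \frac{504900}{-637} - -649740 - 4 \left(-637\right)^{2}} = \left(-442620\right) \frac{1}{127818} - \frac{59319}{-1980 - - \frac{504900}{637} + 649740 - 1623076} = - \frac{24590}{7101} - \frac{59319}{-1980 + \frac{504900}{637} + 649740 - 1623076} = - \frac{24590}{7101} - \frac{59319}{- \frac{620771392}{637}} = - \frac{24590}{7101} - - \frac{37786203}{620771392} = - \frac{24590}{7101} + \frac{37786203}{620771392} = - \frac{14996448701777}{4408097654592}$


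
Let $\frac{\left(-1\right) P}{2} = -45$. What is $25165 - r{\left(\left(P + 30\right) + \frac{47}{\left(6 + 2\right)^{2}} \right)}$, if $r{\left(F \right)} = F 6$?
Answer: $\frac{782099}{32} \approx 24441.0$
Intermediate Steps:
$P = 90$ ($P = \left(-2\right) \left(-45\right) = 90$)
$r{\left(F \right)} = 6 F$
$25165 - r{\left(\left(P + 30\right) + \frac{47}{\left(6 + 2\right)^{2}} \right)} = 25165 - 6 \left(\left(90 + 30\right) + \frac{47}{\left(6 + 2\right)^{2}}\right) = 25165 - 6 \left(120 + \frac{47}{8^{2}}\right) = 25165 - 6 \left(120 + \frac{47}{64}\right) = 25165 - 6 \cdot \frac{7727}{64} = 25165 - \frac{23181}{32} = \frac{782099}{32}$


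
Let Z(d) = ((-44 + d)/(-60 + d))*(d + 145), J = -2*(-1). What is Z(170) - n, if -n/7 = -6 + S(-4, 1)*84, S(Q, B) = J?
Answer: 16443/11 ≈ 1494.8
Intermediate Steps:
J = 2
S(Q, B) = 2
Z(d) = (-44 + d)*(145 + d)/(-60 + d) (Z(d) = ((-44 + d)/(-60 + d))*(145 + d) = (-44 + d)*(145 + d)/(-60 + d))
n = -1134 (n = -7*(-6 + 2*84) = -7*(-6 + 168) = -7*162 = -1134)
Z(170) - n = (-6380 + 170² + 101*170)/(-60 + 170) - 1*(-1134) = (-6380 + 28900 + 17170)/110 + 1134 = (1/110)*39690 + 1134 = 3969/11 + 1134 = 16443/11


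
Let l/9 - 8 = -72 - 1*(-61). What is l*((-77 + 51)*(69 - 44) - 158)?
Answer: 21816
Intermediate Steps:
l = -27 (l = 72 + 9*(-72 - 1*(-61)) = 72 + 9*(-72 + 61) = 72 + 9*(-11) = 72 - 99 = -27)
l*((-77 + 51)*(69 - 44) - 158) = -27*((-77 + 51)*(69 - 44) - 158) = -27*(-26*25 - 158) = -27*(-650 - 158) = -27*(-808) = 21816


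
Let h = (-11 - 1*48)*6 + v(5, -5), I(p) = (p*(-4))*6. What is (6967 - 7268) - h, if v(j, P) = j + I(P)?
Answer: -72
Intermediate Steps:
I(p) = -24*p (I(p) = -4*p*6 = -24*p)
v(j, P) = j - 24*P
h = -229 (h = (-11 - 1*48)*6 + (5 - 24*(-5)) = (-11 - 48)*6 + (5 + 120) = -59*6 + 125 = -354 + 125 = -229)
(6967 - 7268) - h = (6967 - 7268) - 1*(-229) = -301 + 229 = -72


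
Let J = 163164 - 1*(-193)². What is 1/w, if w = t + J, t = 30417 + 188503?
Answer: 1/344835 ≈ 2.8999e-6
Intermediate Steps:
t = 218920
J = 125915 (J = 163164 - 1*37249 = 163164 - 37249 = 125915)
w = 344835 (w = 218920 + 125915 = 344835)
1/w = 1/344835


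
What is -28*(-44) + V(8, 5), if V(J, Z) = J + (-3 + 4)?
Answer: 1241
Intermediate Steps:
V(J, Z) = 1 + J (V(J, Z) = J + 1 = 1 + J)
-28*(-44) + V(8, 5) = -28*(-44) + (1 + 8) = 1232 + 9 = 1241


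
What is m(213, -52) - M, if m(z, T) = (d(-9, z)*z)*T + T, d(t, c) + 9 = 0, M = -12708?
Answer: 112340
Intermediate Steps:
d(t, c) = -9 (d(t, c) = -9 + 0 = -9)
m(z, T) = T - 9*T*z (m(z, T) = (-9*z)*T + T = -9*T*z + T = T - 9*T*z)
m(213, -52) - M = -52*(1 - 9*213) - 1*(-12708) = -52*(1 - 1917) + 12708 = -52*(-1916) + 12708 = 99632 + 12708 = 112340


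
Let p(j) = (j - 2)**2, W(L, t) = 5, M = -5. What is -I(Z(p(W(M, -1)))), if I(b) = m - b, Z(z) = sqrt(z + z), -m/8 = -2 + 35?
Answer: 264 + 3*sqrt(2) ≈ 268.24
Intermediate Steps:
p(j) = (-2 + j)**2
m = -264 (m = -8*(-2 + 35) = -8*33 = -264)
Z(z) = sqrt(2)*sqrt(z) (Z(z) = sqrt(2*z) = sqrt(2)*sqrt(z))
I(b) = -264 - b
-I(Z(p(W(M, -1)))) = -(-264 - sqrt(2)*sqrt((-2 + 5)**2)) = -(-264 - sqrt(2)*sqrt(3**2)) = -(-264 - sqrt(2)*sqrt(9)) = -(-264 - sqrt(2)*3) = -(-264 - 3*sqrt(2)) = 264 + 3*sqrt(2)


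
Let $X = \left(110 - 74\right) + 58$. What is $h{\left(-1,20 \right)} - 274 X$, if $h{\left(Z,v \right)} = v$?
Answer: $-25736$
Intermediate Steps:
$X = 94$ ($X = 36 + 58 = 94$)
$h{\left(-1,20 \right)} - 274 X = 20 - 25756 = -25736$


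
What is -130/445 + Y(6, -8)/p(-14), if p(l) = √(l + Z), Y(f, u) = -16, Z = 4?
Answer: -26/89 + 8*I*√10/5 ≈ -0.29213 + 5.0596*I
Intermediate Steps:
p(l) = √(4 + l) (p(l) = √(l + 4) = √(4 + l))
-130/445 + Y(6, -8)/p(-14) = -130/445 - 16/√(4 - 14) = -130*1/445 - 16*(-I*√10/10) = -26/89 - 16*(-I*√10/10) = -26/89 - (-8)*I*√10/5 = -26/89 + 8*I*√10/5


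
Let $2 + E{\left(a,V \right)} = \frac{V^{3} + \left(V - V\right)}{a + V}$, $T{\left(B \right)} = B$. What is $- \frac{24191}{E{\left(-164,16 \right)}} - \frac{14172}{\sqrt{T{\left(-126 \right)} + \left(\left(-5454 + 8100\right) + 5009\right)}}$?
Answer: $\frac{895067}{1098} - \frac{14172 \sqrt{7529}}{7529} \approx 651.85$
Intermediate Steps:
$E{\left(a,V \right)} = -2 + \frac{V^{3}}{V + a}$ ($E{\left(a,V \right)} = -2 + \frac{V^{3} + \left(V - V\right)}{a + V} = -2 + \frac{V^{3} + 0}{V + a} = -2 + \frac{V^{3}}{V + a}$)
$- \frac{24191}{E{\left(-164,16 \right)}} - \frac{14172}{\sqrt{T{\left(-126 \right)} + \left(\left(-5454 + 8100\right) + 5009\right)}} = - \frac{24191}{\frac{1}{16 - 164} \left(16^{3} - 32 - -328\right)} - \frac{14172}{\sqrt{-126 + \left(\left(-5454 + 8100\right) + 5009\right)}} = - \frac{24191}{\frac{1}{-148} \left(4096 - 32 + 328\right)} - \frac{14172}{\sqrt{-126 + \left(2646 + 5009\right)}} = - \frac{24191}{\left(- \frac{1}{148}\right) 4392} - \frac{14172}{\sqrt{-126 + 7655}} = - \frac{24191}{- \frac{1098}{37}} - \frac{14172}{\sqrt{7529}} = \left(-24191\right) \left(- \frac{37}{1098}\right) - 14172 \frac{\sqrt{7529}}{7529} = \frac{895067}{1098} - \frac{14172 \sqrt{7529}}{7529}$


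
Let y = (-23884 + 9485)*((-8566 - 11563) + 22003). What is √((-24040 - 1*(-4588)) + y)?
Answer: I*√27003178 ≈ 5196.5*I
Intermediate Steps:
y = -26983726 (y = -14399*(-20129 + 22003) = -14399*1874 = -26983726)
√((-24040 - 1*(-4588)) + y) = √((-24040 - 1*(-4588)) - 26983726) = √((-24040 + 4588) - 26983726) = √(-19452 - 26983726) = √(-27003178) = I*√27003178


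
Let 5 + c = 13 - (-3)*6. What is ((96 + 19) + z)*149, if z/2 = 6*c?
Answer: 63623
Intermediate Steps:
c = 26 (c = -5 + (13 - (-3)*6) = -5 + (13 - 1*(-18)) = -5 + (13 + 18) = -5 + 31 = 26)
z = 312 (z = 2*(6*26) = 2*156 = 312)
((96 + 19) + z)*149 = ((96 + 19) + 312)*149 = (115 + 312)*149 = 427*149 = 63623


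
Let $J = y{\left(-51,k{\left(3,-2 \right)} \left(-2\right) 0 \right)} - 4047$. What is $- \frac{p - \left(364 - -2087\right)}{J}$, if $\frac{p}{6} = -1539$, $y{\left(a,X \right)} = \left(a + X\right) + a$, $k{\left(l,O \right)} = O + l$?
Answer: $- \frac{3895}{1383} \approx -2.8163$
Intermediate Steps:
$y{\left(a,X \right)} = X + 2 a$ ($y{\left(a,X \right)} = \left(X + a\right) + a = X + 2 a$)
$p = -9234$ ($p = 6 \left(-1539\right) = -9234$)
$J = -4149$ ($J = \left(\left(-2 + 3\right) \left(-2\right) 0 + 2 \left(-51\right)\right) - 4047 = \left(1 \left(-2\right) 0 - 102\right) - 4047 = \left(\left(-2\right) 0 - 102\right) - 4047 = \left(0 - 102\right) - 4047 = -102 - 4047 = -4149$)
$- \frac{p - \left(364 - -2087\right)}{J} = - \frac{-9234 - \left(364 - -2087\right)}{-4149} = - \frac{\left(-9234 - \left(364 + 2087\right)\right) \left(-1\right)}{4149} = - \frac{\left(-9234 - 2451\right) \left(-1\right)}{4149} = - \frac{\left(-11685\right) \left(-1\right)}{4149} = \left(-1\right) \frac{3895}{1383} = - \frac{3895}{1383}$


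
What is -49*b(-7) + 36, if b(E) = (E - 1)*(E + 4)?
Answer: -1140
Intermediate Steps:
b(E) = (-1 + E)*(4 + E)
-49*b(-7) + 36 = -49*(-4 + (-7)**2 + 3*(-7)) + 36 = -49*(-4 + 49 - 21) + 36 = -49*24 + 36 = -1176 + 36 = -1140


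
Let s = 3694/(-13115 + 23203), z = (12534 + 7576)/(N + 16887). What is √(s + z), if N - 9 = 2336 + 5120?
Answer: √17562621764883/3838484 ≈ 1.0918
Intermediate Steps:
N = 7465 (N = 9 + (2336 + 5120) = 9 + 7456 = 7465)
z = 10055/12176 (z = (12534 + 7576)/(7465 + 16887) = 20110/24352 = 20110*(1/24352) = 10055/12176 ≈ 0.82580)
s = 1847/5044 (s = 3694/10088 = 3694*(1/10088) = 1847/5044 ≈ 0.36618)
√(s + z) = √(1847/5044 + 10055/12176) = √(18301623/15353936) = √17562621764883/3838484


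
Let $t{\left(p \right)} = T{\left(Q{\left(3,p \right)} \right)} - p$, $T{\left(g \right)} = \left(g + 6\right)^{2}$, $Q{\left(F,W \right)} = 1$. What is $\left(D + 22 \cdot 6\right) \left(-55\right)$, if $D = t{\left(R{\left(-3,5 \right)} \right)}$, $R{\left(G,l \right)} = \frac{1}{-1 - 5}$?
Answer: $- \frac{59785}{6} \approx -9964.2$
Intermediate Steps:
$T{\left(g \right)} = \left(6 + g\right)^{2}$
$R{\left(G,l \right)} = - \frac{1}{6}$ ($R{\left(G,l \right)} = \frac{1}{-6} = - \frac{1}{6}$)
$t{\left(p \right)} = 49 - p$ ($t{\left(p \right)} = \left(6 + 1\right)^{2} - p = 7^{2} - p = 49 - p$)
$D = \frac{295}{6}$ ($D = 49 - - \frac{1}{6} = 49 + \frac{1}{6} = \frac{295}{6} \approx 49.167$)
$\left(D + 22 \cdot 6\right) \left(-55\right) = \left(\frac{295}{6} + 22 \cdot 6\right) \left(-55\right) = \left(\frac{295}{6} + 132\right) \left(-55\right) = \frac{1087}{6} \left(-55\right) = - \frac{59785}{6}$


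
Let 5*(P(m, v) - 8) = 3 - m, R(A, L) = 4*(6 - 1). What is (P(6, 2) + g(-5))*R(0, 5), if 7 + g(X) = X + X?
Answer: -192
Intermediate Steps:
R(A, L) = 20 (R(A, L) = 4*5 = 20)
g(X) = -7 + 2*X (g(X) = -7 + (X + X) = -7 + 2*X)
P(m, v) = 43/5 - m/5 (P(m, v) = 8 + (3 - m)/5 = 8 + (3/5 - m/5) = 43/5 - m/5)
(P(6, 2) + g(-5))*R(0, 5) = ((43/5 - 1/5*6) + (-7 + 2*(-5)))*20 = ((43/5 - 6/5) + (-7 - 10))*20 = (37/5 - 17)*20 = -48/5*20 = -192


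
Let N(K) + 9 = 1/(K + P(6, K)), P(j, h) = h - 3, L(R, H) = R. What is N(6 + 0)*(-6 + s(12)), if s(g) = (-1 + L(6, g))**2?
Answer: -1520/9 ≈ -168.89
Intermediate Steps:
P(j, h) = -3 + h
s(g) = 25 (s(g) = (-1 + 6)**2 = 5**2 = 25)
N(K) = -9 + 1/(-3 + 2*K) (N(K) = -9 + 1/(K + (-3 + K)) = -9 + 1/(-3 + 2*K))
N(6 + 0)*(-6 + s(12)) = (2*(14 - 9*(6 + 0))/(-3 + 2*(6 + 0)))*(-6 + 25) = (2*(14 - 9*6)/(-3 + 2*6))*19 = (2*(14 - 54)/(-3 + 12))*19 = (2*(-40)/9)*19 = (2*(1/9)*(-40))*19 = -80/9*19 = -1520/9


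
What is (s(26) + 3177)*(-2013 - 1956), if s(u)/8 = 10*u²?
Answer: -227253033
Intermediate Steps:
s(u) = 80*u² (s(u) = 8*(10*u²) = 80*u²)
(s(26) + 3177)*(-2013 - 1956) = (80*26² + 3177)*(-2013 - 1956) = (80*676 + 3177)*(-3969) = (54080 + 3177)*(-3969) = 57257*(-3969) = -227253033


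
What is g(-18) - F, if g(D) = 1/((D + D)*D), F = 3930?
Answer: -2546639/648 ≈ -3930.0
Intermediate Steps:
g(D) = 1/(2*D²) (g(D) = 1/(((2*D))*D) = (1/(2*D))/D = 1/(2*D²))
g(-18) - F = (½)/(-18)² - 1*3930 = (½)*(1/324) - 3930 = 1/648 - 3930 = -2546639/648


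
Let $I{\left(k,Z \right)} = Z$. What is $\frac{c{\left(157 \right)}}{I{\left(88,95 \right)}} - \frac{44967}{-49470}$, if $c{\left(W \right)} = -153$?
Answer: $- \frac{219803}{313310} \approx -0.70155$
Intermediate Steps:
$\frac{c{\left(157 \right)}}{I{\left(88,95 \right)}} - \frac{44967}{-49470} = - \frac{153}{95} - \frac{44967}{-49470} = \left(-153\right) \frac{1}{95} - - \frac{14989}{16490} = - \frac{153}{95} + \frac{14989}{16490} = - \frac{219803}{313310}$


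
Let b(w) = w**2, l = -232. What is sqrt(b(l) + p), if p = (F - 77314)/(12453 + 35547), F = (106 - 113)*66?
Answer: sqrt(4844014170)/300 ≈ 232.00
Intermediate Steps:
F = -462 (F = -7*66 = -462)
p = -4861/3000 (p = (-462 - 77314)/(12453 + 35547) = -77776/48000 = -77776*1/48000 = -4861/3000 ≈ -1.6203)
sqrt(b(l) + p) = sqrt((-232)**2 - 4861/3000) = sqrt(53824 - 4861/3000) = sqrt(161467139/3000) = sqrt(4844014170)/300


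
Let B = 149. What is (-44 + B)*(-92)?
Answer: -9660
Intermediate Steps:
(-44 + B)*(-92) = (-44 + 149)*(-92) = 105*(-92) = -9660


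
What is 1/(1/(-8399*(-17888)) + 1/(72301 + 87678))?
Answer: 24035454852448/150401291 ≈ 1.5981e+5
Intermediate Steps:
1/(1/(-8399*(-17888)) + 1/(72301 + 87678)) = 1/(-1/8399*(-1/17888) + 1/159979) = 1/(1/150241312 + 1/159979) = 1/(150401291/24035454852448) = 24035454852448/150401291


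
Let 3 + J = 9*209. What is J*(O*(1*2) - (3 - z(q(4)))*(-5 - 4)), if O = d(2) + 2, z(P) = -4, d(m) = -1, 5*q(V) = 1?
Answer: 122070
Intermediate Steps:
q(V) = 1/5 (q(V) = (1/5)*1 = 1/5)
O = 1 (O = -1 + 2 = 1)
J = 1878 (J = -3 + 9*209 = -3 + 1881 = 1878)
J*(O*(1*2) - (3 - z(q(4)))*(-5 - 4)) = 1878*(1*(1*2) - (3 - 1*(-4))*(-5 - 4)) = 1878*(1*2 - (3 + 4)*(-9)) = 1878*(2 - 7*(-9)) = 1878*(2 - 1*(-63)) = 1878*(2 + 63) = 1878*65 = 122070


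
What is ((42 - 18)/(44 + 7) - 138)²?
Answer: 5466244/289 ≈ 18914.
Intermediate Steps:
((42 - 18)/(44 + 7) - 138)² = (24/51 - 138)² = (24*(1/51) - 138)² = (8/17 - 138)² = (-2338/17)² = 5466244/289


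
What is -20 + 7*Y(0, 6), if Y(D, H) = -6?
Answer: -62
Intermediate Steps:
-20 + 7*Y(0, 6) = -20 + 7*(-6) = -20 - 42 = -62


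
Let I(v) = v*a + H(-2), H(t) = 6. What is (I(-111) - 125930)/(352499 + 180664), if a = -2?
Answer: -125702/533163 ≈ -0.23577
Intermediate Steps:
I(v) = 6 - 2*v (I(v) = v*(-2) + 6 = -2*v + 6 = 6 - 2*v)
(I(-111) - 125930)/(352499 + 180664) = ((6 - 2*(-111)) - 125930)/(352499 + 180664) = ((6 + 222) - 125930)/533163 = (228 - 125930)*(1/533163) = -125702*1/533163 = -125702/533163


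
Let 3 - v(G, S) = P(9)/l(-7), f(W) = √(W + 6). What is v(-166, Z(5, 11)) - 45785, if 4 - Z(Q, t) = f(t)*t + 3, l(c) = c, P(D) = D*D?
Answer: -320393/7 ≈ -45770.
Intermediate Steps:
P(D) = D²
f(W) = √(6 + W)
Z(Q, t) = 1 - t*√(6 + t) (Z(Q, t) = 4 - (√(6 + t)*t + 3) = 4 - (t*√(6 + t) + 3) = 4 - (3 + t*√(6 + t)) = 4 + (-3 - t*√(6 + t)) = 1 - t*√(6 + t))
v(G, S) = 102/7 (v(G, S) = 3 - 9²/(-7) = 3 - 81*(-1)/7 = 3 - 1*(-81/7) = 3 + 81/7 = 102/7)
v(-166, Z(5, 11)) - 45785 = 102/7 - 45785 = -320393/7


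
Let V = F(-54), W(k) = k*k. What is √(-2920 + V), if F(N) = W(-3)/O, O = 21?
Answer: I*√143059/7 ≈ 54.033*I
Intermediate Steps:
W(k) = k²
F(N) = 3/7 (F(N) = (-3)²/21 = 9*(1/21) = 3/7)
V = 3/7 ≈ 0.42857
√(-2920 + V) = √(-2920 + 3/7) = √(-20437/7) = I*√143059/7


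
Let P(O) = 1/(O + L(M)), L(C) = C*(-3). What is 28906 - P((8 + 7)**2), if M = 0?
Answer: 6503849/225 ≈ 28906.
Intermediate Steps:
L(C) = -3*C
P(O) = 1/O (P(O) = 1/(O - 3*0) = 1/(O + 0) = 1/O)
28906 - P((8 + 7)**2) = 28906 - 1/((8 + 7)**2) = 28906 - 1/(15**2) = 28906 - 1/225 = 6503849/225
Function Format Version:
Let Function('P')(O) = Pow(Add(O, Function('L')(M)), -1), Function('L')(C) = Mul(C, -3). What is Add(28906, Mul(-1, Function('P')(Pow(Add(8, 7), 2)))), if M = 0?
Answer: Rational(6503849, 225) ≈ 28906.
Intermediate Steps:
Function('L')(C) = Mul(-3, C)
Function('P')(O) = Pow(O, -1) (Function('P')(O) = Pow(Add(O, Mul(-3, 0)), -1) = Pow(Add(O, 0), -1) = Pow(O, -1))
Add(28906, Mul(-1, Function('P')(Pow(Add(8, 7), 2)))) = Add(28906, Mul(-1, Pow(Pow(Add(8, 7), 2), -1))) = Add(28906, Mul(-1, Pow(Pow(15, 2), -1))) = Add(28906, Mul(-1, Pow(225, -1))) = Add(28906, Mul(-1, Rational(1, 225))) = Add(28906, Rational(-1, 225)) = Rational(6503849, 225)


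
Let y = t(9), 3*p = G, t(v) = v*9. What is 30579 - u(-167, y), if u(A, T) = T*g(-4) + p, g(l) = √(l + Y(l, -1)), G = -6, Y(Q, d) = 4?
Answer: 30581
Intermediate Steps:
t(v) = 9*v
g(l) = √(4 + l) (g(l) = √(l + 4) = √(4 + l))
p = -2 (p = (⅓)*(-6) = -2)
y = 81 (y = 9*9 = 81)
u(A, T) = -2 (u(A, T) = T*√(4 - 4) - 2 = T*√0 - 2 = T*0 - 2 = 0 - 2 = -2)
30579 - u(-167, y) = 30579 - 1*(-2) = 30579 + 2 = 30581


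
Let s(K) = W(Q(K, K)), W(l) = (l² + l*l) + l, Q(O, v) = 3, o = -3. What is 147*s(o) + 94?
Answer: 3181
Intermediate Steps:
W(l) = l + 2*l² (W(l) = (l² + l²) + l = 2*l² + l = l + 2*l²)
s(K) = 21 (s(K) = 3*(1 + 2*3) = 3*(1 + 6) = 3*7 = 21)
147*s(o) + 94 = 147*21 + 94 = 3087 + 94 = 3181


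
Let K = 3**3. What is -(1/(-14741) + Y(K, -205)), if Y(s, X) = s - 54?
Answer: 398008/14741 ≈ 27.000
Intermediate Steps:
K = 27
Y(s, X) = -54 + s
-(1/(-14741) + Y(K, -205)) = -(1/(-14741) + (-54 + 27)) = -(-1/14741 - 27) = -1*(-398008/14741) = 398008/14741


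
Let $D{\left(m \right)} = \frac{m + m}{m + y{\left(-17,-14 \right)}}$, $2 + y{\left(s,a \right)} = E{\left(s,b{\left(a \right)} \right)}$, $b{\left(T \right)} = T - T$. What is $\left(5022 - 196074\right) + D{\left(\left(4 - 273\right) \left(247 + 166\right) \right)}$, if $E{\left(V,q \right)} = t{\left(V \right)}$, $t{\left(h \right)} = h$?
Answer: $- \frac{10614355919}{55558} \approx -1.9105 \cdot 10^{5}$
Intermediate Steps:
$b{\left(T \right)} = 0$
$E{\left(V,q \right)} = V$
$y{\left(s,a \right)} = -2 + s$
$D{\left(m \right)} = \frac{2 m}{-19 + m}$ ($D{\left(m \right)} = \frac{m + m}{m - 19} = \frac{2 m}{m - 19} = \frac{2 m}{-19 + m}$)
$\left(5022 - 196074\right) + D{\left(\left(4 - 273\right) \left(247 + 166\right) \right)} = \left(5022 - 196074\right) + \frac{2 \left(4 - 273\right) \left(247 + 166\right)}{-19 + \left(4 - 273\right) \left(247 + 166\right)} = -191052 + \frac{2 \left(\left(-269\right) 413\right)}{-19 - 111097} = -191052 + 2 \left(-111097\right) \frac{1}{-19 - 111097} = -191052 + 2 \left(-111097\right) \frac{1}{-111116} = -191052 + 2 \left(-111097\right) \left(- \frac{1}{111116}\right) = -191052 + \frac{111097}{55558} = - \frac{10614355919}{55558}$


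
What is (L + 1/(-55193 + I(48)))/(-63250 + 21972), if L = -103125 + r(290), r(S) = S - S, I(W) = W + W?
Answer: 2840939063/1137146983 ≈ 2.4983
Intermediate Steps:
I(W) = 2*W
r(S) = 0
L = -103125 (L = -103125 + 0 = -103125)
(L + 1/(-55193 + I(48)))/(-63250 + 21972) = (-103125 + 1/(-55193 + 2*48))/(-63250 + 21972) = (-103125 + 1/(-55193 + 96))/(-41278) = (-103125 + 1/(-55097))*(-1/41278) = (-103125 - 1/55097)*(-1/41278) = -5681878126/55097*(-1/41278) = 2840939063/1137146983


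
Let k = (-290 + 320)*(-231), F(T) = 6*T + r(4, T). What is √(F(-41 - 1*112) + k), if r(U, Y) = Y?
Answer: 3*I*√889 ≈ 89.448*I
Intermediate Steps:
F(T) = 7*T (F(T) = 6*T + T = 7*T)
k = -6930 (k = 30*(-231) = -6930)
√(F(-41 - 1*112) + k) = √(7*(-41 - 1*112) - 6930) = √(7*(-41 - 112) - 6930) = √(7*(-153) - 6930) = √(-1071 - 6930) = √(-8001) = 3*I*√889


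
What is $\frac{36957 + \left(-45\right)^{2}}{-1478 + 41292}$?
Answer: $\frac{19491}{19907} \approx 0.9791$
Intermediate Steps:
$\frac{36957 + \left(-45\right)^{2}}{-1478 + 41292} = \frac{36957 + 2025}{39814} = 38982 \cdot \frac{1}{39814} = \frac{19491}{19907}$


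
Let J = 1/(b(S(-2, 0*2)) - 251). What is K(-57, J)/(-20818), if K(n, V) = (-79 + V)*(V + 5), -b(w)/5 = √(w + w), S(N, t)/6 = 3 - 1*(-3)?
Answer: 739180168110/38987559032009 + 67940640*√2/38987559032009 ≈ 0.018962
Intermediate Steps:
S(N, t) = 36 (S(N, t) = 6*(3 - 1*(-3)) = 6*(3 + 3) = 6*6 = 36)
b(w) = -5*√2*√w (b(w) = -5*√(w + w) = -5*√2*√w)
J = 1/(-251 - 30*√2) (J = 1/(-5*√2*√36 - 251) = 1/(-5*√2*6 - 251) = 1/(-30*√2 - 251) = 1/(-251 - 30*√2) ≈ -0.0034080)
K(n, V) = (-79 + V)*(5 + V)
K(-57, J)/(-20818) = (-395 + (-251/61201 + 30*√2/61201)² - 74*(-251/61201 + 30*√2/61201))/(-20818) = (-395 + (-251/61201 + 30*√2/61201)² + (18574/61201 - 2220*√2/61201))*(-1/20818) = (-24155821/61201 + (-251/61201 + 30*√2/61201)² - 2220*√2/61201)*(-1/20818) = 24155821/1274082418 - (-251/61201 + 30*√2/61201)²/20818 + 1110*√2/637041209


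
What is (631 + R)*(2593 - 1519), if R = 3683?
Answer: 4633236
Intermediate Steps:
(631 + R)*(2593 - 1519) = (631 + 3683)*(2593 - 1519) = 4314*1074 = 4633236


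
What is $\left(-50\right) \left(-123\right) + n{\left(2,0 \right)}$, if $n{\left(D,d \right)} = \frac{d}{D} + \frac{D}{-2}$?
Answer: $6149$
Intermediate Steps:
$n{\left(D,d \right)} = - \frac{D}{2} + \frac{d}{D}$ ($n{\left(D,d \right)} = \frac{d}{D} + D \left(- \frac{1}{2}\right) = \frac{d}{D} - \frac{D}{2} = - \frac{D}{2} + \frac{d}{D}$)
$\left(-50\right) \left(-123\right) + n{\left(2,0 \right)} = \left(-50\right) \left(-123\right) + \left(\left(- \frac{1}{2}\right) 2 + \frac{0}{2}\right) = 6150 + \left(-1 + 0 \cdot \frac{1}{2}\right) = 6150 + \left(-1 + 0\right) = 6150 - 1 = 6149$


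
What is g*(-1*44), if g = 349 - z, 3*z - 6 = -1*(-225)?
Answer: -11968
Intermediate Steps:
z = 77 (z = 2 + (-1*(-225))/3 = 2 + (⅓)*225 = 2 + 75 = 77)
g = 272 (g = 349 - 1*77 = 349 - 77 = 272)
g*(-1*44) = 272*(-1*44) = 272*(-44) = -11968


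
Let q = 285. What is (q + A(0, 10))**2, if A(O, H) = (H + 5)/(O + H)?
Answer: 328329/4 ≈ 82082.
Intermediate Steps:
A(O, H) = (5 + H)/(H + O)
(q + A(0, 10))**2 = (285 + (5 + 10)/(10 + 0))**2 = (285 + 15/10)**2 = (285 + (1/10)*15)**2 = (285 + 3/2)**2 = (573/2)**2 = 328329/4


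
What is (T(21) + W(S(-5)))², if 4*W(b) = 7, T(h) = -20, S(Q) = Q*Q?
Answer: 5329/16 ≈ 333.06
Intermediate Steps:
S(Q) = Q²
W(b) = 7/4 (W(b) = (¼)*7 = 7/4)
(T(21) + W(S(-5)))² = (-20 + 7/4)² = (-73/4)² = 5329/16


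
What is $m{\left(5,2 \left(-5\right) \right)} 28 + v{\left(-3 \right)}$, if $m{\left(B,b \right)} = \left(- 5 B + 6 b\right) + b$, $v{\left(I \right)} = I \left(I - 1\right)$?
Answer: $-2648$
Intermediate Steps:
$v{\left(I \right)} = I \left(-1 + I\right)$
$m{\left(B,b \right)} = - 5 B + 7 b$
$m{\left(5,2 \left(-5\right) \right)} 28 + v{\left(-3 \right)} = \left(\left(-5\right) 5 + 7 \cdot 2 \left(-5\right)\right) 28 - 3 \left(-1 - 3\right) = \left(-25 + 7 \left(-10\right)\right) 28 - -12 = \left(-25 - 70\right) 28 + 12 = \left(-95\right) 28 + 12 = -2660 + 12 = -2648$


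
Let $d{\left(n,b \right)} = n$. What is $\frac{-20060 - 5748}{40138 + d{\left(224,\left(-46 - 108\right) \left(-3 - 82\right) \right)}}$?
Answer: $- \frac{12904}{20181} \approx -0.63941$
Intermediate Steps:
$\frac{-20060 - 5748}{40138 + d{\left(224,\left(-46 - 108\right) \left(-3 - 82\right) \right)}} = \frac{-20060 - 5748}{40138 + 224} = - \frac{25808}{40362} = \left(-25808\right) \frac{1}{40362} = - \frac{12904}{20181}$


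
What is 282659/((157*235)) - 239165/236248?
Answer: 57953630757/8716369960 ≈ 6.6488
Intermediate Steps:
282659/((157*235)) - 239165/236248 = 282659/36895 - 239165*1/236248 = 282659*(1/36895) - 239165/236248 = 282659/36895 - 239165/236248 = 57953630757/8716369960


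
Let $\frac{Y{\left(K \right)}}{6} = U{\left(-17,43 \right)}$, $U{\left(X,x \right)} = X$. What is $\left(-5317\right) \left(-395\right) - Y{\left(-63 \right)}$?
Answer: $2100317$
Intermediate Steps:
$Y{\left(K \right)} = -102$ ($Y{\left(K \right)} = 6 \left(-17\right) = -102$)
$\left(-5317\right) \left(-395\right) - Y{\left(-63 \right)} = \left(-5317\right) \left(-395\right) - -102 = 2100215 + 102 = 2100317$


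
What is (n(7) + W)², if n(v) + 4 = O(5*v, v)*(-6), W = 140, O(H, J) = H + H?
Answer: 80656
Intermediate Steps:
O(H, J) = 2*H
n(v) = -4 - 60*v (n(v) = -4 + (2*(5*v))*(-6) = -4 + (10*v)*(-6) = -4 - 60*v)
(n(7) + W)² = ((-4 - 60*7) + 140)² = ((-4 - 420) + 140)² = (-424 + 140)² = (-284)² = 80656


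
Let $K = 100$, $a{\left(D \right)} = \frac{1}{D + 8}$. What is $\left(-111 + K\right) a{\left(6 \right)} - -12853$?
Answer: $\frac{179931}{14} \approx 12852.0$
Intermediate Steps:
$a{\left(D \right)} = \frac{1}{8 + D}$
$\left(-111 + K\right) a{\left(6 \right)} - -12853 = \frac{-111 + 100}{8 + 6} - -12853 = - \frac{11}{14} + 12853 = \frac{179931}{14}$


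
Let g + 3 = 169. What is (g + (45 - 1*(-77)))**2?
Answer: 82944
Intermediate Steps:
g = 166 (g = -3 + 169 = 166)
(g + (45 - 1*(-77)))**2 = (166 + (45 - 1*(-77)))**2 = (166 + (45 + 77))**2 = (166 + 122)**2 = 288**2 = 82944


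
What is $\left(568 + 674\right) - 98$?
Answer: $1144$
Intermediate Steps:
$\left(568 + 674\right) - 98 = 1242 - 98 = 1144$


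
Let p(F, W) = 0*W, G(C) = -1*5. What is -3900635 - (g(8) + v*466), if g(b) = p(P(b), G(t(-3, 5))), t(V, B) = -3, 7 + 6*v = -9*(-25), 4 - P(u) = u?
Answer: -11752699/3 ≈ -3.9176e+6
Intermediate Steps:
P(u) = 4 - u
v = 109/3 (v = -7/6 + (-9*(-25))/6 = -7/6 + (⅙)*225 = -7/6 + 75/2 = 109/3 ≈ 36.333)
G(C) = -5
p(F, W) = 0
g(b) = 0
-3900635 - (g(8) + v*466) = -3900635 - (0 + (109/3)*466) = -3900635 - (0 + 50794/3) = -3900635 - 1*50794/3 = -3900635 - 50794/3 = -11752699/3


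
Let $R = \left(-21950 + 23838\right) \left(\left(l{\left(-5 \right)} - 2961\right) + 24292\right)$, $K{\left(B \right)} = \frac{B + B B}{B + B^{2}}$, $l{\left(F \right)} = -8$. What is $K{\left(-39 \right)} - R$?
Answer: $-40257823$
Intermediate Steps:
$K{\left(B \right)} = 1$ ($K{\left(B \right)} = \frac{B + B^{2}}{B + B^{2}} = 1$)
$R = 40257824$ ($R = \left(-21950 + 23838\right) \left(\left(-8 - 2961\right) + 24292\right) = 1888 \left(\left(-8 - 2961\right) + 24292\right) = 1888 \left(-2969 + 24292\right) = 1888 \cdot 21323 = 40257824$)
$K{\left(-39 \right)} - R = 1 - 40257824 = -40257823$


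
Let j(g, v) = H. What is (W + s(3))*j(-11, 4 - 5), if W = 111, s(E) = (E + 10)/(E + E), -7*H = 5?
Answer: -485/6 ≈ -80.833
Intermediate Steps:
H = -5/7 (H = -1/7*5 = -5/7 ≈ -0.71429)
s(E) = (10 + E)/(2*E) (s(E) = (10 + E)/((2*E)) = (10 + E)*(1/(2*E)) = (10 + E)/(2*E))
j(g, v) = -5/7
(W + s(3))*j(-11, 4 - 5) = (111 + (1/2)*(10 + 3)/3)*(-5/7) = (111 + (1/2)*(1/3)*13)*(-5/7) = (111 + 13/6)*(-5/7) = (679/6)*(-5/7) = -485/6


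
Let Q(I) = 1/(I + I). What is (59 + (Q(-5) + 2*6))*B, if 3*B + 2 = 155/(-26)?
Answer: -48921/260 ≈ -188.16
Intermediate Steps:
B = -69/26 (B = -2/3 + (155/(-26))/3 = -2/3 + (155*(-1/26))/3 = -2/3 + (1/3)*(-155/26) = -2/3 - 155/78 = -69/26 ≈ -2.6538)
Q(I) = 1/(2*I)
(59 + (Q(-5) + 2*6))*B = (59 + ((1/2)/(-5) + 2*6))*(-69/26) = (59 + ((1/2)*(-1/5) + 12))*(-69/26) = (59 + (-1/10 + 12))*(-69/26) = (59 + 119/10)*(-69/26) = (709/10)*(-69/26) = -48921/260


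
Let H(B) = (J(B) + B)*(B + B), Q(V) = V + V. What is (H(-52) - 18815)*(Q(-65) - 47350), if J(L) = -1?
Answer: 631626440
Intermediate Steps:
Q(V) = 2*V
H(B) = 2*B*(-1 + B) (H(B) = (-1 + B)*(B + B) = (-1 + B)*(2*B) = 2*B*(-1 + B))
(H(-52) - 18815)*(Q(-65) - 47350) = (2*(-52)*(-1 - 52) - 18815)*(2*(-65) - 47350) = (2*(-52)*(-53) - 18815)*(-130 - 47350) = (5512 - 18815)*(-47480) = -13303*(-47480) = 631626440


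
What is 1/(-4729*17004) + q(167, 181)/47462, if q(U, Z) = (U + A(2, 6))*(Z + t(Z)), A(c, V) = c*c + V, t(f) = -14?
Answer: 1188447888791/1908255178596 ≈ 0.62279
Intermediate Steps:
A(c, V) = V + c² (A(c, V) = c² + V = V + c²)
q(U, Z) = (-14 + Z)*(10 + U) (q(U, Z) = (U + (6 + 2²))*(Z - 14) = (U + (6 + 4))*(-14 + Z) = (U + 10)*(-14 + Z) = (10 + U)*(-14 + Z) = (-14 + Z)*(10 + U))
1/(-4729*17004) + q(167, 181)/47462 = 1/(-4729*17004) + (-140 - 14*167 + 10*181 + 167*181)/47462 = -1/4729*1/17004 + (-140 - 2338 + 1810 + 30227)*(1/47462) = -1/80411916 + 29559*(1/47462) = -1/80411916 + 29559/47462 = 1188447888791/1908255178596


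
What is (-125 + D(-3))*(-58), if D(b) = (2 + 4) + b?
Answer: 7076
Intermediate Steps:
D(b) = 6 + b
(-125 + D(-3))*(-58) = (-125 + (6 - 3))*(-58) = (-125 + 3)*(-58) = -122*(-58) = 7076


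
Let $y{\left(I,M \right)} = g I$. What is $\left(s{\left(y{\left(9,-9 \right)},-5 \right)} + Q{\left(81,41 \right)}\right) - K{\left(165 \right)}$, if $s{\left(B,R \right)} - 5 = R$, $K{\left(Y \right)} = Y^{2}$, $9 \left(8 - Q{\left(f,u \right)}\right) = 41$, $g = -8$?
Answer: $- \frac{244994}{9} \approx -27222.0$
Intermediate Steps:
$Q{\left(f,u \right)} = \frac{31}{9}$ ($Q{\left(f,u \right)} = 8 - \frac{41}{9} = \frac{31}{9}$)
$y{\left(I,M \right)} = - 8 I$
$s{\left(B,R \right)} = 5 + R$
$\left(s{\left(y{\left(9,-9 \right)},-5 \right)} + Q{\left(81,41 \right)}\right) - K{\left(165 \right)} = \left(\left(5 - 5\right) + \frac{31}{9}\right) - 165^{2} = \left(0 + \frac{31}{9}\right) - 27225 = \frac{31}{9} - 27225 = - \frac{244994}{9}$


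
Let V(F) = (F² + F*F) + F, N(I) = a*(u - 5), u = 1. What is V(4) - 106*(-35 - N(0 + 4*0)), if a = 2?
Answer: 2898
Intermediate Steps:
N(I) = -8 (N(I) = 2*(1 - 5) = 2*(-4) = -8)
V(F) = F + 2*F² (V(F) = (F² + F²) + F = 2*F² + F = F + 2*F²)
V(4) - 106*(-35 - N(0 + 4*0)) = 4*(1 + 2*4) - 106*(-35 - 1*(-8)) = 4*(1 + 8) - 106*(-35 + 8) = 4*9 - 106*(-27) = 36 + 2862 = 2898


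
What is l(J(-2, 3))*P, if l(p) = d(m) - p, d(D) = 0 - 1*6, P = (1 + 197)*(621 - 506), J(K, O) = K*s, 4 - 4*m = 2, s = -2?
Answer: -227700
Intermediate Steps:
m = 1/2 (m = 1 - 1/4*2 = 1 - 1/2 = 1/2 ≈ 0.50000)
J(K, O) = -2*K (J(K, O) = K*(-2) = -2*K)
P = 22770 (P = 198*115 = 22770)
d(D) = -6 (d(D) = 0 - 6 = -6)
l(p) = -6 - p
l(J(-2, 3))*P = (-6 - (-2)*(-2))*22770 = (-6 - 1*4)*22770 = (-6 - 4)*22770 = -10*22770 = -227700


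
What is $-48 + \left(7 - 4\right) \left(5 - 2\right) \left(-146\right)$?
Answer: $-1362$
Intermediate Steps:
$-48 + \left(7 - 4\right) \left(5 - 2\right) \left(-146\right) = -48 + 3 \cdot 3 \left(-146\right) = -48 + 9 \left(-146\right) = -48 - 1314 = -1362$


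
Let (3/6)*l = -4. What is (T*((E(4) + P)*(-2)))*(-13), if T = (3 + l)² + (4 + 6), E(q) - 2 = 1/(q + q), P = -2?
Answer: 455/4 ≈ 113.75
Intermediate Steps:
l = -8 (l = 2*(-4) = -8)
E(q) = 2 + 1/(2*q) (E(q) = 2 + 1/(q + q) = 2 + 1/(2*q))
T = 35 (T = (3 - 8)² + (4 + 6) = (-5)² + 10 = 25 + 10 = 35)
(T*((E(4) + P)*(-2)))*(-13) = (35*(((2 + (½)/4) - 2)*(-2)))*(-13) = (35*(((2 + (½)*(¼)) - 2)*(-2)))*(-13) = (35*(((2 + ⅛) - 2)*(-2)))*(-13) = (35*((17/8 - 2)*(-2)))*(-13) = (35*((⅛)*(-2)))*(-13) = (35*(-¼))*(-13) = -35/4*(-13) = 455/4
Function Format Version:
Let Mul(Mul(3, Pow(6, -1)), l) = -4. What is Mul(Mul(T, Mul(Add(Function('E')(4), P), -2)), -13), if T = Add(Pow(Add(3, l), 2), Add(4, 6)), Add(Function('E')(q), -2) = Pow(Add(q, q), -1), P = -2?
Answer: Rational(455, 4) ≈ 113.75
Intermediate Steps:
l = -8 (l = Mul(2, -4) = -8)
Function('E')(q) = Add(2, Mul(Rational(1, 2), Pow(q, -1))) (Function('E')(q) = Add(2, Pow(Add(q, q), -1)) = Add(2, Pow(Mul(2, q), -1)) = Add(2, Mul(Rational(1, 2), Pow(q, -1))))
T = 35 (T = Add(Pow(Add(3, -8), 2), Add(4, 6)) = Add(Pow(-5, 2), 10) = Add(25, 10) = 35)
Mul(Mul(T, Mul(Add(Function('E')(4), P), -2)), -13) = Mul(Mul(35, Mul(Add(Add(2, Mul(Rational(1, 2), Pow(4, -1))), -2), -2)), -13) = Mul(Mul(35, Mul(Add(Add(2, Mul(Rational(1, 2), Rational(1, 4))), -2), -2)), -13) = Mul(Mul(35, Mul(Add(Add(2, Rational(1, 8)), -2), -2)), -13) = Mul(Mul(35, Mul(Add(Rational(17, 8), -2), -2)), -13) = Mul(Mul(35, Mul(Rational(1, 8), -2)), -13) = Mul(Mul(35, Rational(-1, 4)), -13) = Mul(Rational(-35, 4), -13) = Rational(455, 4)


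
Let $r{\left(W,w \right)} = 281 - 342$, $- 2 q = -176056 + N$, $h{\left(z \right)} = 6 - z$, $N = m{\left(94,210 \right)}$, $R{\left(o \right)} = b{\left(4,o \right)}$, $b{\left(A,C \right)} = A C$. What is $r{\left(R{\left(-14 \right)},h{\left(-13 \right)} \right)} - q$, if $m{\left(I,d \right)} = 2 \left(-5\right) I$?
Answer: $-88559$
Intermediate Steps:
$m{\left(I,d \right)} = - 10 I$
$R{\left(o \right)} = 4 o$
$N = -940$ ($N = \left(-10\right) 94 = -940$)
$q = 88498$ ($q = - \frac{-176056 - 940}{2} = \left(- \frac{1}{2}\right) \left(-176996\right) = 88498$)
$r{\left(W,w \right)} = -61$
$r{\left(R{\left(-14 \right)},h{\left(-13 \right)} \right)} - q = -61 - 88498 = -88559$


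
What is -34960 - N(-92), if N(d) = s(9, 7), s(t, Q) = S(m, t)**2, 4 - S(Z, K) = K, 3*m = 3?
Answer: -34985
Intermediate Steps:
m = 1 (m = (1/3)*3 = 1)
S(Z, K) = 4 - K
s(t, Q) = (4 - t)**2
N(d) = 25 (N(d) = (-4 + 9)**2 = 5**2 = 25)
-34960 - N(-92) = -34960 - 1*25 = -34960 - 25 = -34985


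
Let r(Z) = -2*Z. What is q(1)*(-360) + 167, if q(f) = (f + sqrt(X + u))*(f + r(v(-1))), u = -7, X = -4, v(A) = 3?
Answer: 1967 + 1800*I*sqrt(11) ≈ 1967.0 + 5969.9*I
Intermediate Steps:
q(f) = (-6 + f)*(f + I*sqrt(11)) (q(f) = (f + sqrt(-4 - 7))*(f - 2*3) = (f + sqrt(-11))*(f - 6) = (f + I*sqrt(11))*(-6 + f) = (-6 + f)*(f + I*sqrt(11)))
q(1)*(-360) + 167 = (1**2 - 6*1 - 6*I*sqrt(11) + I*1*sqrt(11))*(-360) + 167 = (1 - 6 - 6*I*sqrt(11) + I*sqrt(11))*(-360) + 167 = (-5 - 5*I*sqrt(11))*(-360) + 167 = (1800 + 1800*I*sqrt(11)) + 167 = 1967 + 1800*I*sqrt(11)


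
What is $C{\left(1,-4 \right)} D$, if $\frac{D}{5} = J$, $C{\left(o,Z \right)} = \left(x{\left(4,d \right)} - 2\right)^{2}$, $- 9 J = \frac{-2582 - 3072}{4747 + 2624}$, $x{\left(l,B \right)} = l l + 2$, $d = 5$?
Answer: $\frac{7237120}{66339} \approx 109.09$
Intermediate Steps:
$x{\left(l,B \right)} = 2 + l^{2}$ ($x{\left(l,B \right)} = l^{2} + 2 = 2 + l^{2}$)
$J = \frac{5654}{66339}$ ($J = - \frac{\left(-2582 - 3072\right) \frac{1}{4747 + 2624}}{9} = - \frac{\left(-5654\right) \frac{1}{7371}}{9} = \left(- \frac{1}{9}\right) \left(- \frac{5654}{7371}\right) = \frac{5654}{66339} \approx 0.085229$)
$C{\left(o,Z \right)} = 256$ ($C{\left(o,Z \right)} = \left(\left(2 + 4^{2}\right) - 2\right)^{2} = \left(\left(2 + 16\right) - 2\right)^{2} = \left(18 - 2\right)^{2} = 16^{2} = 256$)
$D = \frac{28270}{66339}$ ($D = 5 \cdot \frac{5654}{66339} = \frac{28270}{66339} \approx 0.42614$)
$C{\left(1,-4 \right)} D = 256 \cdot \frac{28270}{66339} = \frac{7237120}{66339}$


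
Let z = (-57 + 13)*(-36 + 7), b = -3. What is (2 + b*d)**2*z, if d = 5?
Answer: 215644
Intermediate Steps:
z = 1276 (z = -44*(-29) = 1276)
(2 + b*d)**2*z = (2 - 3*5)**2*1276 = (2 - 15)**2*1276 = (-13)**2*1276 = 169*1276 = 215644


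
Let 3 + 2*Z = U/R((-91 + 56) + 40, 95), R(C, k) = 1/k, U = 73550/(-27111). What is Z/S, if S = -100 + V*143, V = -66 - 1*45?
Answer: 7068583/866088006 ≈ 0.0081615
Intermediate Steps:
V = -111 (V = -66 - 45 = -111)
U = -73550/27111 (U = 73550*(-1/27111) = -73550/27111 ≈ -2.7129)
S = -15973 (S = -100 - 111*143 = -100 - 15873 = -15973)
Z = -7068583/54222 (Z = -3/2 + (-73550/(27111*(1/95)))/2 = -3/2 + (-73550/(27111*1/95))/2 = -3/2 + (-73550/27111*95)/2 = -3/2 + (½)*(-6987250/27111) = -3/2 - 3493625/27111 = -7068583/54222 ≈ -130.36)
Z/S = -7068583/54222/(-15973) = -7068583/54222*(-1/15973) = 7068583/866088006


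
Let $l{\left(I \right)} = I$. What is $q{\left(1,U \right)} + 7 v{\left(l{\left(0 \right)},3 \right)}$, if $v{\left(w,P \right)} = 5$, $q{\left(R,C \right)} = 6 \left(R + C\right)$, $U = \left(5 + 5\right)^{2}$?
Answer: $641$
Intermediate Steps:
$U = 100$ ($U = 10^{2} = 100$)
$q{\left(R,C \right)} = 6 C + 6 R$ ($q{\left(R,C \right)} = 6 \left(C + R\right) = 6 C + 6 R$)
$q{\left(1,U \right)} + 7 v{\left(l{\left(0 \right)},3 \right)} = \left(6 \cdot 100 + 6 \cdot 1\right) + 7 \cdot 5 = \left(600 + 6\right) + 35 = 606 + 35 = 641$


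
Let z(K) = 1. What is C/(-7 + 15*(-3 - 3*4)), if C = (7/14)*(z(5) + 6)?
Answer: -7/464 ≈ -0.015086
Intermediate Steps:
C = 7/2 (C = (7/14)*(1 + 6) = (7*(1/14))*7 = (1/2)*7 = 7/2 ≈ 3.5000)
C/(-7 + 15*(-3 - 3*4)) = 7/(2*(-7 + 15*(-3 - 3*4))) = 7/(2*(-7 + 15*(-3 - 12))) = 7/(2*(-7 + 15*(-15))) = 7/(2*(-7 - 225)) = (7/2)/(-232) = (7/2)*(-1/232) = -7/464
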